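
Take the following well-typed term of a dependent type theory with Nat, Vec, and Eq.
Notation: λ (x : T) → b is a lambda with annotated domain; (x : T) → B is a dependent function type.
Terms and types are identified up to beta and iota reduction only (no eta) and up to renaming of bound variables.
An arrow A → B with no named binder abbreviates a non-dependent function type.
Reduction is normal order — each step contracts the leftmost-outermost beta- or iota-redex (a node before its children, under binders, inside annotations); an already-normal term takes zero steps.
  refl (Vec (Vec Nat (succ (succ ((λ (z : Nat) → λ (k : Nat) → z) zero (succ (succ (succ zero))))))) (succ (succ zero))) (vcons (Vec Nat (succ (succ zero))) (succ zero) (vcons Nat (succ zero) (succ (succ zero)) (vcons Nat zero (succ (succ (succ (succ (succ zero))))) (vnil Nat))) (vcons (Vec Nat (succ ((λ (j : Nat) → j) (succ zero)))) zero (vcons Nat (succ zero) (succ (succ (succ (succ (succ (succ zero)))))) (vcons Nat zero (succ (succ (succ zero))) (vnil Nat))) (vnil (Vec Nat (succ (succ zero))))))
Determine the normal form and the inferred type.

normal form:
  refl (Vec (Vec Nat (succ (succ zero))) (succ (succ zero))) (vcons (Vec Nat (succ (succ zero))) (succ zero) (vcons Nat (succ zero) (succ (succ zero)) (vcons Nat zero (succ (succ (succ (succ (succ zero))))) (vnil Nat))) (vcons (Vec Nat (succ (succ zero))) zero (vcons Nat (succ zero) (succ (succ (succ (succ (succ (succ zero)))))) (vcons Nat zero (succ (succ (succ zero))) (vnil Nat))) (vnil (Vec Nat (succ (succ zero))))))
type:
  Eq (Vec (Vec Nat (succ (succ zero))) (succ (succ zero))) (vcons (Vec Nat (succ (succ zero))) (succ zero) (vcons Nat (succ zero) (succ (succ zero)) (vcons Nat zero (succ (succ (succ (succ (succ zero))))) (vnil Nat))) (vcons (Vec Nat (succ (succ zero))) zero (vcons Nat (succ zero) (succ (succ (succ (succ (succ (succ zero)))))) (vcons Nat zero (succ (succ (succ zero))) (vnil Nat))) (vnil (Vec Nat (succ (succ zero)))))) (vcons (Vec Nat (succ (succ zero))) (succ zero) (vcons Nat (succ zero) (succ (succ zero)) (vcons Nat zero (succ (succ (succ (succ (succ zero))))) (vnil Nat))) (vcons (Vec Nat (succ (succ zero))) zero (vcons Nat (succ zero) (succ (succ (succ (succ (succ (succ zero)))))) (vcons Nat zero (succ (succ (succ zero))) (vnil Nat))) (vnil (Vec Nat (succ (succ zero))))))
observation: normalization takes exactly 3 steps under the normal-order strategy.


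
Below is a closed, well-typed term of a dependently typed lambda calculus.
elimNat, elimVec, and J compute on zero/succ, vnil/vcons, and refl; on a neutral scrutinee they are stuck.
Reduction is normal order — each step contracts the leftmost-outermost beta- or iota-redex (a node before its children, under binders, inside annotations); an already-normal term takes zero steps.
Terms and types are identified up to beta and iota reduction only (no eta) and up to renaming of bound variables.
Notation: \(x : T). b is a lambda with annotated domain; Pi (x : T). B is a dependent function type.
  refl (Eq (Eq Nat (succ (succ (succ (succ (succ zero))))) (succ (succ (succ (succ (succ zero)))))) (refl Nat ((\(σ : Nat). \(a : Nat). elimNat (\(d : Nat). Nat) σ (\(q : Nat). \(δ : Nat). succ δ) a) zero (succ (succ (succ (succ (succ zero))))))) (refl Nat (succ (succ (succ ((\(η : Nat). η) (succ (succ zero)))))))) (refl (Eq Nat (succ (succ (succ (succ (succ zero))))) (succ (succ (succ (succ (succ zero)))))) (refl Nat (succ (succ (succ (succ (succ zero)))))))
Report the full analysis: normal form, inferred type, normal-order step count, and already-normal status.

resulting normal form:
  refl (Eq (Eq Nat (succ (succ (succ (succ (succ zero))))) (succ (succ (succ (succ (succ zero)))))) (refl Nat (succ (succ (succ (succ (succ zero)))))) (refl Nat (succ (succ (succ (succ (succ zero))))))) (refl (Eq Nat (succ (succ (succ (succ (succ zero))))) (succ (succ (succ (succ (succ zero)))))) (refl Nat (succ (succ (succ (succ (succ zero)))))))
the term's type:
  Eq (Eq (Eq Nat (succ (succ (succ (succ (succ zero))))) (succ (succ (succ (succ (succ zero)))))) (refl Nat (succ (succ (succ (succ (succ zero)))))) (refl Nat (succ (succ (succ (succ (succ zero))))))) (refl (Eq Nat (succ (succ (succ (succ (succ zero))))) (succ (succ (succ (succ (succ zero)))))) (refl Nat (succ (succ (succ (succ (succ zero))))))) (refl (Eq Nat (succ (succ (succ (succ (succ zero))))) (succ (succ (succ (succ (succ zero)))))) (refl Nat (succ (succ (succ (succ (succ zero)))))))
steps to reach normal form (normal order): 19
term was already normal: no
first contracted redex: a beta-redex


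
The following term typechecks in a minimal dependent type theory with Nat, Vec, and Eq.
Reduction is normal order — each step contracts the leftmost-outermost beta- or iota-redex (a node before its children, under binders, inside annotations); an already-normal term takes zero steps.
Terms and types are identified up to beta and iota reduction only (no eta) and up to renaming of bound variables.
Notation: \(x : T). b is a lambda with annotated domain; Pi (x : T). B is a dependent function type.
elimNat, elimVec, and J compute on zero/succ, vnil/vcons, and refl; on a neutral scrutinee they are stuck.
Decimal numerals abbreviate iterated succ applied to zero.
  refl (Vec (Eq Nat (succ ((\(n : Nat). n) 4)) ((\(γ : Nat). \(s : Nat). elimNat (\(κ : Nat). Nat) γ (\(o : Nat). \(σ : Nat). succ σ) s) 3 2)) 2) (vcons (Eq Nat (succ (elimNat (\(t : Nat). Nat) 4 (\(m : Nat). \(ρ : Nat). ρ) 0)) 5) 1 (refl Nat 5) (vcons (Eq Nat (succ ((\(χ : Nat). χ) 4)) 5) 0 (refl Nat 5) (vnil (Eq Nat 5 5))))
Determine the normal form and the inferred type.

normal form:
  refl (Vec (Eq Nat 5 5) 2) (vcons (Eq Nat 5 5) 1 (refl Nat 5) (vcons (Eq Nat 5 5) 0 (refl Nat 5) (vnil (Eq Nat 5 5))))
type:
  Eq (Vec (Eq Nat 5 5) 2) (vcons (Eq Nat 5 5) 1 (refl Nat 5) (vcons (Eq Nat 5 5) 0 (refl Nat 5) (vnil (Eq Nat 5 5)))) (vcons (Eq Nat 5 5) 1 (refl Nat 5) (vcons (Eq Nat 5 5) 0 (refl Nat 5) (vnil (Eq Nat 5 5))))
observation: reduction starts at a beta-redex, and 12 normal-order steps reach the normal form.


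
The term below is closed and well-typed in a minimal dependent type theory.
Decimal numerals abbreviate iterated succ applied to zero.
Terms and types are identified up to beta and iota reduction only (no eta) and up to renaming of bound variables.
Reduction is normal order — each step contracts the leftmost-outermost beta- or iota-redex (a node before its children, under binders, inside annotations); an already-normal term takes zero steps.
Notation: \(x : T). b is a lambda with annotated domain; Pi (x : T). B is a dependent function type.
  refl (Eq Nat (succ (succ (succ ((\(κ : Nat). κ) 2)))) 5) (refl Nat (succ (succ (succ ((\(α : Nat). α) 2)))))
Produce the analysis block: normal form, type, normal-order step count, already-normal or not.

normal form:
  refl (Eq Nat 5 5) (refl Nat 5)
inferred type:
  Eq (Eq Nat 5 5) (refl Nat 5) (refl Nat 5)
normal-order step count: 2
started in normal form: no
first contracted redex: a beta-redex


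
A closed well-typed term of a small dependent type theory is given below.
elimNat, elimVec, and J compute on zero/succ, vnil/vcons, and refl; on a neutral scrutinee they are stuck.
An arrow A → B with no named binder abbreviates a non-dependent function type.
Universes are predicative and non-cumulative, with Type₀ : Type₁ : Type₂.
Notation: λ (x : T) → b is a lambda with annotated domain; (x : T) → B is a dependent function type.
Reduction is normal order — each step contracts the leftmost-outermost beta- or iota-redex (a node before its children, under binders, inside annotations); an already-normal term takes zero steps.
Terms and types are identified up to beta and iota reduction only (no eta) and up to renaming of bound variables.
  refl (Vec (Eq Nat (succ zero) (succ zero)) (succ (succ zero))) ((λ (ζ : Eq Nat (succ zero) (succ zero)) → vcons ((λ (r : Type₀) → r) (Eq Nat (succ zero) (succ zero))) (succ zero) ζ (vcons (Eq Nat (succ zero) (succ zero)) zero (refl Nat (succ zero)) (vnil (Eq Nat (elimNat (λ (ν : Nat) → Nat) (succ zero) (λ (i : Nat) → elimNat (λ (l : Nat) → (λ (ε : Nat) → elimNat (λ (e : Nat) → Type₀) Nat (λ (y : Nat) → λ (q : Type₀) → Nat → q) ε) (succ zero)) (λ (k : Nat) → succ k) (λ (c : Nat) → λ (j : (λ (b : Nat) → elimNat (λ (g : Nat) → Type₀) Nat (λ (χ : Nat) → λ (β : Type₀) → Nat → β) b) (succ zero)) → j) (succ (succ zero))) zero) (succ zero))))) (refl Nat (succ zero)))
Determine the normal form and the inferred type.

reduced normal form:
  refl (Vec (Eq Nat (succ zero) (succ zero)) (succ (succ zero))) (vcons (Eq Nat (succ zero) (succ zero)) (succ zero) (refl Nat (succ zero)) (vcons (Eq Nat (succ zero) (succ zero)) zero (refl Nat (succ zero)) (vnil (Eq Nat (succ zero) (succ zero)))))
type:
  Eq (Vec (Eq Nat (succ zero) (succ zero)) (succ (succ zero))) (vcons (Eq Nat (succ zero) (succ zero)) (succ zero) (refl Nat (succ zero)) (vcons (Eq Nat (succ zero) (succ zero)) zero (refl Nat (succ zero)) (vnil (Eq Nat (succ zero) (succ zero))))) (vcons (Eq Nat (succ zero) (succ zero)) (succ zero) (refl Nat (succ zero)) (vcons (Eq Nat (succ zero) (succ zero)) zero (refl Nat (succ zero)) (vnil (Eq Nat (succ zero) (succ zero)))))


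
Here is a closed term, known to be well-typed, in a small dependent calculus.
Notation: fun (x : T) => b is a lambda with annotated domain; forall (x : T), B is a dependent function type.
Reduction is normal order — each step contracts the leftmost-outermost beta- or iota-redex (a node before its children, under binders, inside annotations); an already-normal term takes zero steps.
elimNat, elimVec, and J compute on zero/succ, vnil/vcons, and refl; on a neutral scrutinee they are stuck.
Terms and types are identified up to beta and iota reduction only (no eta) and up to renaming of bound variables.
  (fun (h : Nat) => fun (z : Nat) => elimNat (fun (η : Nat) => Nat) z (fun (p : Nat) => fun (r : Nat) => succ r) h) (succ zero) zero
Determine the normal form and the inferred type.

reduced normal form:
  succ zero
type:
  Nat
observation: the leftmost-outermost redex is a beta-redex, and normalization takes 6 steps.


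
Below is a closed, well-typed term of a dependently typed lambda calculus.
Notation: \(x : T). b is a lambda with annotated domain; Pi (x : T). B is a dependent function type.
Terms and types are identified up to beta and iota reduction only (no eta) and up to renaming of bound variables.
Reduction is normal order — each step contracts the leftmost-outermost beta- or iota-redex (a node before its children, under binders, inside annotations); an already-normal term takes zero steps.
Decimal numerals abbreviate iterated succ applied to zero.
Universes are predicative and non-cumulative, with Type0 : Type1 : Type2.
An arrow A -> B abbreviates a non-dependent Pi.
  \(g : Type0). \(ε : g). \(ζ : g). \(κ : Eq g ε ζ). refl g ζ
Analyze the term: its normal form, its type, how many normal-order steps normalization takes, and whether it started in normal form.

reduced normal form:
  \(g : Type0). \(ε : g). \(ζ : g). \(κ : Eq g ε ζ). refl g ζ
type:
  Pi (g : Type0). Pi (ε : g). Pi (ζ : g). Eq g ε ζ -> Eq g ζ ζ
reduction steps (normal order): 0
started in normal form: yes


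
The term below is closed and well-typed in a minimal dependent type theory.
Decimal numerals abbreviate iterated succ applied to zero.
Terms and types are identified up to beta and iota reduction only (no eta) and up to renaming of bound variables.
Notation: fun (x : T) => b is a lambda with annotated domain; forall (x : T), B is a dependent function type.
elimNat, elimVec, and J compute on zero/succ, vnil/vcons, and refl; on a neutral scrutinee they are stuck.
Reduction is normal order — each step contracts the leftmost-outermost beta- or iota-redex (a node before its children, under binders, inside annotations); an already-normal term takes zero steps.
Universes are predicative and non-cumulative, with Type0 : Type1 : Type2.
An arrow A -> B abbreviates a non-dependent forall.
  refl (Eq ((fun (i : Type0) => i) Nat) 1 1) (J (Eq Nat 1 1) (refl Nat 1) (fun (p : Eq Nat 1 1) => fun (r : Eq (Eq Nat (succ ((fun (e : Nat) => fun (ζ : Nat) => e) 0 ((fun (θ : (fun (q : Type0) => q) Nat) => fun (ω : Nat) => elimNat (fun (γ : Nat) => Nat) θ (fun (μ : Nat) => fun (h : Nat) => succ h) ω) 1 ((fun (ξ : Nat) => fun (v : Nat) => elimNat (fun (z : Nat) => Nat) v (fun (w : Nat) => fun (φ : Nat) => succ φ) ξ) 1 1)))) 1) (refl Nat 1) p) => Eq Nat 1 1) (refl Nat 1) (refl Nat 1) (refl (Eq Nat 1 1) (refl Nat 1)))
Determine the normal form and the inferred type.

normal form:
  refl (Eq Nat 1 1) (refl Nat 1)
type:
  Eq (Eq Nat 1 1) (refl Nat 1) (refl Nat 1)


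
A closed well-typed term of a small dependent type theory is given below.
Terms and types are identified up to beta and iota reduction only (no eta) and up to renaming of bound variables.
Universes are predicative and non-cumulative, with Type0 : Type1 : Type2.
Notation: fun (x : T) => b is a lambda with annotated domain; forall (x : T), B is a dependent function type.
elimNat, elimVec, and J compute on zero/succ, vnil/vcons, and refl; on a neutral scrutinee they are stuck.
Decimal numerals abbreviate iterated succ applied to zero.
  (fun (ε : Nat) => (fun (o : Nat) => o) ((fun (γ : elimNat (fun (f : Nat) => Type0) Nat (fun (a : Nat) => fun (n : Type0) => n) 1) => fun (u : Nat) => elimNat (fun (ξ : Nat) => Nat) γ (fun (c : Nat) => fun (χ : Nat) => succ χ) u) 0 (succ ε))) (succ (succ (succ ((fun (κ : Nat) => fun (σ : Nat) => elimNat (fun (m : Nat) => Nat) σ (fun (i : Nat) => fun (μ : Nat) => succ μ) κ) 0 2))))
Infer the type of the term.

inferred type:
  Nat


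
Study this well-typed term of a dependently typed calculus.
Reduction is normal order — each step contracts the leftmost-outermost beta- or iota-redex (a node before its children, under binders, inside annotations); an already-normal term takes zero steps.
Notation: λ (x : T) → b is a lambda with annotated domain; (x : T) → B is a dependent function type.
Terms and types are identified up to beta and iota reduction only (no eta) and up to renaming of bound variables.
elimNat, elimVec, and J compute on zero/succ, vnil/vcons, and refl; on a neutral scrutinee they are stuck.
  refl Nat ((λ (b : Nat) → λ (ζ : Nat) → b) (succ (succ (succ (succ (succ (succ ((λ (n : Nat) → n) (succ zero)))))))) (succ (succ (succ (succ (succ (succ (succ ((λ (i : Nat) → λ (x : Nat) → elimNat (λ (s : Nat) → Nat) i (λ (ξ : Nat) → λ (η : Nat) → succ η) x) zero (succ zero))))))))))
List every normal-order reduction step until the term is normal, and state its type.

reduction (normal order):
  refl Nat ((λ (b : Nat) → λ (ζ : Nat) → b) (succ (succ (succ (succ (succ (succ ((λ (n : Nat) → n) (succ zero)))))))) (succ (succ (succ (succ (succ (succ (succ ((λ (i : Nat) → λ (x : Nat) → elimNat (λ (s : Nat) → Nat) i (λ (ξ : Nat) → λ (η : Nat) → succ η) x) zero (succ zero))))))))))
  ~> refl Nat ((λ (b : Nat) → succ (succ (succ (succ (succ (succ ((λ (ζ : Nat) → ζ) (succ zero)))))))) (succ (succ (succ (succ (succ (succ (succ ((λ (n : Nat) → λ (i : Nat) → elimNat (λ (x : Nat) → Nat) n (λ (s : Nat) → λ (ξ : Nat) → succ ξ) i) zero (succ zero))))))))))
  ~> refl Nat (succ (succ (succ (succ (succ (succ ((λ (b : Nat) → b) (succ zero))))))))
  ~> refl Nat (succ (succ (succ (succ (succ (succ (succ zero)))))))
inferred type:
  Eq Nat (succ (succ (succ (succ (succ (succ (succ zero))))))) (succ (succ (succ (succ (succ (succ (succ zero)))))))


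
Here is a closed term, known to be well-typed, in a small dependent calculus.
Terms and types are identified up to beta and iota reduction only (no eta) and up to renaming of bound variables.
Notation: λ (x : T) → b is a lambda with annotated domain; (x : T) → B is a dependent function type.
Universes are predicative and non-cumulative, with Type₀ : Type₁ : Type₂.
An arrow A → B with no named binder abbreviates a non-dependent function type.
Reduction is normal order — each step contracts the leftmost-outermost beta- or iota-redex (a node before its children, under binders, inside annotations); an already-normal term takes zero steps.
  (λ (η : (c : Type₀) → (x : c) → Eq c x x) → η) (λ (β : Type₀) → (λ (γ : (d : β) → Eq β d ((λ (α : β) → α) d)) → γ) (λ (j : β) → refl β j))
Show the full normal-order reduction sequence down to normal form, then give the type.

reduction (normal order):
  (λ (η : (c : Type₀) → (x : c) → Eq c x x) → η) (λ (β : Type₀) → (λ (γ : (d : β) → Eq β d ((λ (α : β) → α) d)) → γ) (λ (j : β) → refl β j))
  ~> λ (η : Type₀) → (λ (c : (x : η) → Eq η x ((λ (β : η) → β) x)) → c) (λ (γ : η) → refl η γ)
  ~> λ (η : Type₀) → λ (c : η) → refl η c
inferred type:
  (η : Type₀) → (c : η) → Eq η c c


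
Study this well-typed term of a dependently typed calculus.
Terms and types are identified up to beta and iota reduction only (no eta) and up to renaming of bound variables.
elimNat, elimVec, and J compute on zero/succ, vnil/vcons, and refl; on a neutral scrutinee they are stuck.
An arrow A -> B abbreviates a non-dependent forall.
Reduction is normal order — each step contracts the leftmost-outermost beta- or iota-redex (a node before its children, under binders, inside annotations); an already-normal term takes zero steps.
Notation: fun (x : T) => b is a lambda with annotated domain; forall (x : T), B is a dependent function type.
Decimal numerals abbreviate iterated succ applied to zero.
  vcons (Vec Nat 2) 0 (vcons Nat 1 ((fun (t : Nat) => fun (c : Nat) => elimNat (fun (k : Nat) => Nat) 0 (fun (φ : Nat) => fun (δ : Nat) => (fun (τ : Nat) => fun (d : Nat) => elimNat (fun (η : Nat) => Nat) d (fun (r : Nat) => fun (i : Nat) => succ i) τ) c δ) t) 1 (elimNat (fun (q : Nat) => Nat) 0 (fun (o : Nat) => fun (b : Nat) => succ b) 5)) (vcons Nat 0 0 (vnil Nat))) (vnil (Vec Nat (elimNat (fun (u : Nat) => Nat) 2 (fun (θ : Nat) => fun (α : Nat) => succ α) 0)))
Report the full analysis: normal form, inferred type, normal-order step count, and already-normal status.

resulting normal form:
  vcons (Vec Nat 2) 0 (vcons Nat 1 5 (vcons Nat 0 0 (vnil Nat))) (vnil (Vec Nat 2))
type:
  Vec (Vec Nat 2) 1
reduction steps (normal order): 41
term was already normal: no
first contracted redex: a beta-redex


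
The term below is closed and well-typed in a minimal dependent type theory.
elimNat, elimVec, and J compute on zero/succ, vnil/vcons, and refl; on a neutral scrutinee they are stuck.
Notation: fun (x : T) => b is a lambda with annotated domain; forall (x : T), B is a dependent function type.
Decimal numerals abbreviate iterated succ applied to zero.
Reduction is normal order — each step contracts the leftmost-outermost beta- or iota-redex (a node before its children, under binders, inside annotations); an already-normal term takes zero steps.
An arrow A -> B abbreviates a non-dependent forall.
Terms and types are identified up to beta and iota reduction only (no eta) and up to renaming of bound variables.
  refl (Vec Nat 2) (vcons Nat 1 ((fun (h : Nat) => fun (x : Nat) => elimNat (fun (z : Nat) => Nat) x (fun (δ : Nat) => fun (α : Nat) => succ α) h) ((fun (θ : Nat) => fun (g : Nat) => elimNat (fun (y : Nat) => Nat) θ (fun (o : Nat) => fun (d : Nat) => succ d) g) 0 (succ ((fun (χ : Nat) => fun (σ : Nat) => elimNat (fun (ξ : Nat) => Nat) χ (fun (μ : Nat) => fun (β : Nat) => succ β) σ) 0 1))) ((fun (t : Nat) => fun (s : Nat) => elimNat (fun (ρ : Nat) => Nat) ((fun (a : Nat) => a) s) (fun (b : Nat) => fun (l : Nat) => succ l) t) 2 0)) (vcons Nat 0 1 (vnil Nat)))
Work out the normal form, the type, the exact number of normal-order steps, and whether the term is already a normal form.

resulting normal form:
  refl (Vec Nat 2) (vcons Nat 1 4 (vcons Nat 0 1 (vnil Nat)))
inferred type:
  Eq (Vec Nat 2) (vcons Nat 1 4 (vcons Nat 0 1 (vnil Nat))) (vcons Nat 1 4 (vcons Nat 0 1 (vnil Nat)))
reduction steps (normal order): 34
already normal: no
first contracted redex: a beta-redex


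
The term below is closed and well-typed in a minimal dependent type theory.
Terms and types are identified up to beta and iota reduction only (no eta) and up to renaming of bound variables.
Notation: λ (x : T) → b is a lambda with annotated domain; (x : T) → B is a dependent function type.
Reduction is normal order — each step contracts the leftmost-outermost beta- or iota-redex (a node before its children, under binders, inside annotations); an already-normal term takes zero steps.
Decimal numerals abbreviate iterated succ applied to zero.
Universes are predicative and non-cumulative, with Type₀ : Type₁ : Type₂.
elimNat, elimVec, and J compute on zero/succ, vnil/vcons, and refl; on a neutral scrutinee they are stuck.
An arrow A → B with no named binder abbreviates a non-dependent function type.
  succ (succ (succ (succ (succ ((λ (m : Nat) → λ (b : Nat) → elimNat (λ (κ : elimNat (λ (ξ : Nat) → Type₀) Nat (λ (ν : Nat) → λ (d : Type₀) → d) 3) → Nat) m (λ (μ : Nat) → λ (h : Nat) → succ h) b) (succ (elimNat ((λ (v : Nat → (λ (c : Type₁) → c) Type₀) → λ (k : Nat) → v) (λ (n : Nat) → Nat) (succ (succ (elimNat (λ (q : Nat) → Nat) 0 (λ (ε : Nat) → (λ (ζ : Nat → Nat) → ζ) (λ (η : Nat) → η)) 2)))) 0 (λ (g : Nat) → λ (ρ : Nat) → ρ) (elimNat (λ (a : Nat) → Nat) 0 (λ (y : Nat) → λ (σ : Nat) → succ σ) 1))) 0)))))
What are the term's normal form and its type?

normal form:
  6
inferred type:
  Nat


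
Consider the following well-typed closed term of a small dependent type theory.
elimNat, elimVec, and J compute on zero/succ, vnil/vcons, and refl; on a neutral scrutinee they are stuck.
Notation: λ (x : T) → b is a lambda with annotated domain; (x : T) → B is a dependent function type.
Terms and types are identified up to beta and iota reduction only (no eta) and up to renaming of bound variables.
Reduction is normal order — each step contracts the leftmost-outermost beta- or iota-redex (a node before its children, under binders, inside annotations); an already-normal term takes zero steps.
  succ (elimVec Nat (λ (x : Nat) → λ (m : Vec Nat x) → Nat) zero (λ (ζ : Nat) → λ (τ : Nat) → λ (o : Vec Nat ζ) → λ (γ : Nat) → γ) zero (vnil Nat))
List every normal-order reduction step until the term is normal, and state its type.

normal-order reduction sequence:
  succ (elimVec Nat (λ (x : Nat) → λ (m : Vec Nat x) → Nat) zero (λ (ζ : Nat) → λ (τ : Nat) → λ (o : Vec Nat ζ) → λ (γ : Nat) → γ) zero (vnil Nat))
  ~> succ zero
type:
  Nat


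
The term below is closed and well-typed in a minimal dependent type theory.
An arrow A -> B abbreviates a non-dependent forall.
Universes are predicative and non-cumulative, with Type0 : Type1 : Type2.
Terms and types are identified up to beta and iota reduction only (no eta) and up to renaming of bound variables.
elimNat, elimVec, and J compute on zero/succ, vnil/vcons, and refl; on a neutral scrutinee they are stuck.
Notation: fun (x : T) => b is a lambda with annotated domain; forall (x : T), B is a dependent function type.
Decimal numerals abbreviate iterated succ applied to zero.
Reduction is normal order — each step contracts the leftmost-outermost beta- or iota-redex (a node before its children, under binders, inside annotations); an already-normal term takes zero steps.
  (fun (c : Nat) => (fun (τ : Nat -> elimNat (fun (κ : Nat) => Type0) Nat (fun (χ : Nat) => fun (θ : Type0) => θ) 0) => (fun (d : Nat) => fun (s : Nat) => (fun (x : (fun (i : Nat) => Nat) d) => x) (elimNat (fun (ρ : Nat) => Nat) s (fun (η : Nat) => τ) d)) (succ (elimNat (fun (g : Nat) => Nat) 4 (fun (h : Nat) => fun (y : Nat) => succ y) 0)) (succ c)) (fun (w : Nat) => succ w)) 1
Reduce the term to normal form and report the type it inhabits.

reduced normal form:
  7
type:
  Nat
observation: the first redex contracted is a beta-redex; the normal form is reached in 22 normal-order steps.


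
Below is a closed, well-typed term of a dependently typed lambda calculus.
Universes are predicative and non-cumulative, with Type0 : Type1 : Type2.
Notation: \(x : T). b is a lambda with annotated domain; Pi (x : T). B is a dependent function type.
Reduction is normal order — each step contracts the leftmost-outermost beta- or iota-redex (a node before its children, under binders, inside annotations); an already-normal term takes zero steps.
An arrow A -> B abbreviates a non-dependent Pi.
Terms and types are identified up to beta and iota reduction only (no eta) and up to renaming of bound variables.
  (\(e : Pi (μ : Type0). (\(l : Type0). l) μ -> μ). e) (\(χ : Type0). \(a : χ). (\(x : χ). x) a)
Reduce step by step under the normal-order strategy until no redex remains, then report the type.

normal-order reduction:
  (\(e : Pi (μ : Type0). (\(l : Type0). l) μ -> μ). e) (\(χ : Type0). \(a : χ). (\(x : χ). x) a)
  ~> \(e : Type0). \(μ : e). (\(l : e). l) μ
  ~> \(e : Type0). \(μ : e). μ
the term's type:
  Pi (e : Type0). e -> e


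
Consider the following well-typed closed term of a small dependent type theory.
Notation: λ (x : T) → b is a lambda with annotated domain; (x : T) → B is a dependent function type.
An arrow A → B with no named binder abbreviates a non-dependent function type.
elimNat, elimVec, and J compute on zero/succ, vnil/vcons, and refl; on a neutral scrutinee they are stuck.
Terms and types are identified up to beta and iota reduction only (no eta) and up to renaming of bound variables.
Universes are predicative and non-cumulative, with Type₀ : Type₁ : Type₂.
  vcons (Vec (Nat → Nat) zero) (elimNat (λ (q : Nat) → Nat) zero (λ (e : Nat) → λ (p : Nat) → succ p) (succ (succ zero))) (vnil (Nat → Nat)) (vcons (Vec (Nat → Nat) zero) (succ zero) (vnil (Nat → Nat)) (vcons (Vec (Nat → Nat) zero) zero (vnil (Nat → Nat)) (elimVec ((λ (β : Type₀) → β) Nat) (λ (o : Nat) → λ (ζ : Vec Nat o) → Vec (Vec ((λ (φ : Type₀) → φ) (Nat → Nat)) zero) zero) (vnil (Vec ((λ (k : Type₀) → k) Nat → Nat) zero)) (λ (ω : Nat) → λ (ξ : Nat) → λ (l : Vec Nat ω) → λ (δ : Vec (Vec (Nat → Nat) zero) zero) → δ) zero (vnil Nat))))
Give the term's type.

inferred type:
  Vec (Vec (Nat → Nat) zero) (succ (succ (succ zero)))


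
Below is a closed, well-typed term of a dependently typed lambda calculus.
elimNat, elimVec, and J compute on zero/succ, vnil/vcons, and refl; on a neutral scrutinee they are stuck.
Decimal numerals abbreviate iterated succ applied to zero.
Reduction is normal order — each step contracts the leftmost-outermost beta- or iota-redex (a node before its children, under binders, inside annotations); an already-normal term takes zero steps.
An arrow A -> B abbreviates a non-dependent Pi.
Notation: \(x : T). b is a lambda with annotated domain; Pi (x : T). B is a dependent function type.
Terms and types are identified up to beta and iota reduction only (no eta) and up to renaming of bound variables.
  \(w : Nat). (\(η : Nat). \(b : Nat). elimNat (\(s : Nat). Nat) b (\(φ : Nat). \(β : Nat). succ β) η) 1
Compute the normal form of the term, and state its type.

resulting normal form:
  \(w : Nat). \(η : Nat). succ η
the term's type:
  Nat -> Nat -> Nat
observation: the term reaches its normal form after 5 normal-order steps.


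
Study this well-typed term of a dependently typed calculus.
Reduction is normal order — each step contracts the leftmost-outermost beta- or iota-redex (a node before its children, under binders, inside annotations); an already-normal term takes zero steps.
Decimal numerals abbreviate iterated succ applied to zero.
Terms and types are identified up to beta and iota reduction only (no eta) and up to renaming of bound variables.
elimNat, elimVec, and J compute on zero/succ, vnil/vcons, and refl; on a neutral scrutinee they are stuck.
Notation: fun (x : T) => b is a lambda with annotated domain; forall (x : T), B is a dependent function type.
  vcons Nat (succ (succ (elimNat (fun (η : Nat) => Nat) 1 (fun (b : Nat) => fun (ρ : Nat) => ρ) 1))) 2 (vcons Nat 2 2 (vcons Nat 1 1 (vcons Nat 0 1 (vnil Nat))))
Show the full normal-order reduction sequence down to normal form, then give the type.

normal-order reduction sequence:
  vcons Nat (succ (succ (elimNat (fun (η : Nat) => Nat) 1 (fun (b : Nat) => fun (ρ : Nat) => ρ) 1))) 2 (vcons Nat 2 2 (vcons Nat 1 1 (vcons Nat 0 1 (vnil Nat))))
  ~> vcons Nat (succ (succ ((fun (η : Nat) => fun (b : Nat) => b) 0 (elimNat (fun (ρ : Nat) => Nat) 1 (fun (h : Nat) => fun (θ : Nat) => θ) 0)))) 2 (vcons Nat 2 2 (vcons Nat 1 1 (vcons Nat 0 1 (vnil Nat))))
  ~> vcons Nat (succ (succ ((fun (η : Nat) => η) (elimNat (fun (b : Nat) => Nat) 1 (fun (ρ : Nat) => fun (h : Nat) => h) 0)))) 2 (vcons Nat 2 2 (vcons Nat 1 1 (vcons Nat 0 1 (vnil Nat))))
  ~> vcons Nat (succ (succ (elimNat (fun (η : Nat) => Nat) 1 (fun (b : Nat) => fun (ρ : Nat) => ρ) 0))) 2 (vcons Nat 2 2 (vcons Nat 1 1 (vcons Nat 0 1 (vnil Nat))))
  ~> vcons Nat 3 2 (vcons Nat 2 2 (vcons Nat 1 1 (vcons Nat 0 1 (vnil Nat))))
type:
  Vec Nat 4


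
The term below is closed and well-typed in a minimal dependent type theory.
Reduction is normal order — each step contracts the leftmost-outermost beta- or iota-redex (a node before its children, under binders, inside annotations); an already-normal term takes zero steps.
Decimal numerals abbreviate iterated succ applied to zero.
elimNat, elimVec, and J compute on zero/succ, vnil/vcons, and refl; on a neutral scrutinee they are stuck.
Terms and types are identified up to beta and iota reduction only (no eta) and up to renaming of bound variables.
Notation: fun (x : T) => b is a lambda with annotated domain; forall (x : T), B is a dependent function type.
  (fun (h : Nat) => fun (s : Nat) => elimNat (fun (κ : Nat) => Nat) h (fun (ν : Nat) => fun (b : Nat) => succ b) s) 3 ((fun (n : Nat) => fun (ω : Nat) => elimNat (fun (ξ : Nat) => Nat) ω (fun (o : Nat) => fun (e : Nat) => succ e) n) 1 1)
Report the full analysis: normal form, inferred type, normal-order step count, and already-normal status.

normal form:
  5
inferred type:
  Nat
reduction steps (normal order): 15
already normal: no
first redex: a beta-redex


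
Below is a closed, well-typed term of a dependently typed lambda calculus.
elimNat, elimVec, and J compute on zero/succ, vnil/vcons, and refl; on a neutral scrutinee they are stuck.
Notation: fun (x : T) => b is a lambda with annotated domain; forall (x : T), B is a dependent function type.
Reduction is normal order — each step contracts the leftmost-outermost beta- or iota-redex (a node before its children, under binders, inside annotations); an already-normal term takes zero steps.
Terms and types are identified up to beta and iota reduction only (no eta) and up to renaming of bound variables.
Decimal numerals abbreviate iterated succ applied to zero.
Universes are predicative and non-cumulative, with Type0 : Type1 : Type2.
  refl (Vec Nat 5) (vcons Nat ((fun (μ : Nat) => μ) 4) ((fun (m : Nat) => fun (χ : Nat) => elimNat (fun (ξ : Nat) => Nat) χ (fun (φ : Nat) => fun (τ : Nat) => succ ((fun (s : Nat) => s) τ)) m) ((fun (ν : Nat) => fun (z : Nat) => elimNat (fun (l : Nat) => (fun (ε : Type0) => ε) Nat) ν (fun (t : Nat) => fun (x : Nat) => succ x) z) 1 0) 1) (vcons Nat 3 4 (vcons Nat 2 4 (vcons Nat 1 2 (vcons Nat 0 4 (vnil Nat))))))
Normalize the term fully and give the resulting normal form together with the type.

normal form:
  refl (Vec Nat 5) (vcons Nat 4 2 (vcons Nat 3 4 (vcons Nat 2 4 (vcons Nat 1 2 (vcons Nat 0 4 (vnil Nat))))))
inferred type:
  Eq (Vec Nat 5) (vcons Nat 4 2 (vcons Nat 3 4 (vcons Nat 2 4 (vcons Nat 1 2 (vcons Nat 0 4 (vnil Nat)))))) (vcons Nat 4 2 (vcons Nat 3 4 (vcons Nat 2 4 (vcons Nat 1 2 (vcons Nat 0 4 (vnil Nat))))))
observation: the first redex contracted is a beta-redex; the normal form is reached in 11 normal-order steps.


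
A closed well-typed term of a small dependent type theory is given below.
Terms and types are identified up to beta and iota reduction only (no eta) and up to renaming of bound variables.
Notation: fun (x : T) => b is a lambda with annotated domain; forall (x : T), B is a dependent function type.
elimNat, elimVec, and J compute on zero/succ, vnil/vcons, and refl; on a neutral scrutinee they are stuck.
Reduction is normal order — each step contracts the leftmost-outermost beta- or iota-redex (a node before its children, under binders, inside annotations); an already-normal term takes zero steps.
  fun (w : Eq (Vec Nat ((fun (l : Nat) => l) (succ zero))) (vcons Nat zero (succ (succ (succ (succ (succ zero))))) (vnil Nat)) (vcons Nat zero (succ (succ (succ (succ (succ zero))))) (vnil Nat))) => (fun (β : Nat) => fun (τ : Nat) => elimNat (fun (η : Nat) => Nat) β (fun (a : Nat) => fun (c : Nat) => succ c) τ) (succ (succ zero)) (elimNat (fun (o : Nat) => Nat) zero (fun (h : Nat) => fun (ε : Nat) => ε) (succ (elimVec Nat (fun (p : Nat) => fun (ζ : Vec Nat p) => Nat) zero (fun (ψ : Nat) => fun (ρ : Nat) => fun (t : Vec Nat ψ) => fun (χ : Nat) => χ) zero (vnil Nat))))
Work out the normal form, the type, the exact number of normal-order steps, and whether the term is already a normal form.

resulting normal form:
  fun (w : Eq (Vec Nat (succ zero)) (vcons Nat zero (succ (succ (succ (succ (succ zero))))) (vnil Nat)) (vcons Nat zero (succ (succ (succ (succ (succ zero))))) (vnil Nat))) => succ (succ zero)
type:
  forall (w : Eq (Vec Nat (succ zero)) (vcons Nat zero (succ (succ (succ (succ (succ zero))))) (vnil Nat)) (vcons Nat zero (succ (succ (succ (succ (succ zero))))) (vnil Nat))), Nat
normal-order step count: 9
started in normal form: no
first redex: a beta-redex


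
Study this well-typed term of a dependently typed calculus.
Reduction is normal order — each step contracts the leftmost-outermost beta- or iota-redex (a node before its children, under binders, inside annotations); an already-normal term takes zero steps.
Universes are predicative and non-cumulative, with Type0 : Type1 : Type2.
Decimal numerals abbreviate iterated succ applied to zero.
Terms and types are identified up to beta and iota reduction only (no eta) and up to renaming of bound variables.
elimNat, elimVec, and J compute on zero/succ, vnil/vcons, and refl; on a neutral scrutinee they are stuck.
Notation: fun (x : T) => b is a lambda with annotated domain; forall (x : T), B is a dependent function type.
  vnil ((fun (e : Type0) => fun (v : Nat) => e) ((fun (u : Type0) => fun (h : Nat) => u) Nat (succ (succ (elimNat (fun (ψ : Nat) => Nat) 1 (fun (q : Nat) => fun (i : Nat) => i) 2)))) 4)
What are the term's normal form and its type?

normal form:
  vnil Nat
the term's type:
  Vec Nat 0
observation: contracting a beta-redex first, the term normalizes in 4 steps.


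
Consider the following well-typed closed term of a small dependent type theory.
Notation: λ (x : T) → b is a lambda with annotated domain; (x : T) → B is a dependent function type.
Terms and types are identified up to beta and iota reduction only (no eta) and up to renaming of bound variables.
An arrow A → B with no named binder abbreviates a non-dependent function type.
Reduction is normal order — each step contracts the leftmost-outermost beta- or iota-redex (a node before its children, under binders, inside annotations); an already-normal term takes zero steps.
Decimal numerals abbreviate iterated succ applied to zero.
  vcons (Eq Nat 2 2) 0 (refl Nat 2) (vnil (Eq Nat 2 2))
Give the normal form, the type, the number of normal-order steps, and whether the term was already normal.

normal form:
  vcons (Eq Nat 2 2) 0 (refl Nat 2) (vnil (Eq Nat 2 2))
type:
  Vec (Eq Nat 2 2) 1
normal-order step count: 0
term was already normal: yes


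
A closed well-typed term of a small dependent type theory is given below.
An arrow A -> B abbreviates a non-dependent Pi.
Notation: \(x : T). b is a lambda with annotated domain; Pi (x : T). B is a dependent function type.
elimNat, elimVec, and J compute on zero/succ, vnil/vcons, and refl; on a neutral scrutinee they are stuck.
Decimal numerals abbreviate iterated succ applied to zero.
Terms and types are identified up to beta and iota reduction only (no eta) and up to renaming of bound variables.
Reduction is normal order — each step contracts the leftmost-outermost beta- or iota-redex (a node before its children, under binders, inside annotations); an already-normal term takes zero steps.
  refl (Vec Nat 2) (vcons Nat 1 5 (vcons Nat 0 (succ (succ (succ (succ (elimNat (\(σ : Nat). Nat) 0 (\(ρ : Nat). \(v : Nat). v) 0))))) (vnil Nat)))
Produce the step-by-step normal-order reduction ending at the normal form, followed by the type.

normal-order reduction sequence:
  refl (Vec Nat 2) (vcons Nat 1 5 (vcons Nat 0 (succ (succ (succ (succ (elimNat (\(σ : Nat). Nat) 0 (\(ρ : Nat). \(v : Nat). v) 0))))) (vnil Nat)))
  ~> refl (Vec Nat 2) (vcons Nat 1 5 (vcons Nat 0 4 (vnil Nat)))
inferred type:
  Eq (Vec Nat 2) (vcons Nat 1 5 (vcons Nat 0 4 (vnil Nat))) (vcons Nat 1 5 (vcons Nat 0 4 (vnil Nat)))


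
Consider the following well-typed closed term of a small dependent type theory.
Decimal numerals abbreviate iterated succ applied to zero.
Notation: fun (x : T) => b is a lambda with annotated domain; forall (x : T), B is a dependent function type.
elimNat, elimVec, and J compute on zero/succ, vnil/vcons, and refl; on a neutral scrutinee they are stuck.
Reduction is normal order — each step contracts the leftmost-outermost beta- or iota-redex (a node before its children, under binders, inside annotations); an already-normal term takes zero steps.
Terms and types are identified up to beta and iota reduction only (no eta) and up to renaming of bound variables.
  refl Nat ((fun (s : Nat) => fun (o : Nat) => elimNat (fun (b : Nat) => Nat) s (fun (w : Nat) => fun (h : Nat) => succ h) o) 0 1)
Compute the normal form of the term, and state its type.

normal form:
  refl Nat 1
type:
  Eq Nat 1 1
observation: the leftmost-outermost redex is a beta-redex, and normalization takes 6 steps.


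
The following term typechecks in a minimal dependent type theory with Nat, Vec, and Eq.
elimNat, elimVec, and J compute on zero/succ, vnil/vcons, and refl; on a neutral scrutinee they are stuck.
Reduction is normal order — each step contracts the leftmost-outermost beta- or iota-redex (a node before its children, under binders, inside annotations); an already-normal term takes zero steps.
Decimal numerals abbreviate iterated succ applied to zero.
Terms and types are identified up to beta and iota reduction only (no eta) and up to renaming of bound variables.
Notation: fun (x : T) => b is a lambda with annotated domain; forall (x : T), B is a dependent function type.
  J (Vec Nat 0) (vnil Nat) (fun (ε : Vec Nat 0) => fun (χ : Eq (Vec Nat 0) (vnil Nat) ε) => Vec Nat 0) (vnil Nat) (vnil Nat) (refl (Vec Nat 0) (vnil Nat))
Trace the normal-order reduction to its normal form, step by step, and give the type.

normal-order reduction sequence:
  J (Vec Nat 0) (vnil Nat) (fun (ε : Vec Nat 0) => fun (χ : Eq (Vec Nat 0) (vnil Nat) ε) => Vec Nat 0) (vnil Nat) (vnil Nat) (refl (Vec Nat 0) (vnil Nat))
  ~> vnil Nat
the term's type:
  Vec Nat 0


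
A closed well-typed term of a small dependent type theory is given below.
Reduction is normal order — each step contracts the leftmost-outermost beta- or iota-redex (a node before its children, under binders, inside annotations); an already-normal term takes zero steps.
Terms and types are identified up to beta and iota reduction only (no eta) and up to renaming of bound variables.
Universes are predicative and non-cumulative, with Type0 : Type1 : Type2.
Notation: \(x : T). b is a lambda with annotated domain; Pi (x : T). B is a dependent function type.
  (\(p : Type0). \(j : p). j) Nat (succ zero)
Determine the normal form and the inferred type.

resulting normal form:
  succ zero
inferred type:
  Nat


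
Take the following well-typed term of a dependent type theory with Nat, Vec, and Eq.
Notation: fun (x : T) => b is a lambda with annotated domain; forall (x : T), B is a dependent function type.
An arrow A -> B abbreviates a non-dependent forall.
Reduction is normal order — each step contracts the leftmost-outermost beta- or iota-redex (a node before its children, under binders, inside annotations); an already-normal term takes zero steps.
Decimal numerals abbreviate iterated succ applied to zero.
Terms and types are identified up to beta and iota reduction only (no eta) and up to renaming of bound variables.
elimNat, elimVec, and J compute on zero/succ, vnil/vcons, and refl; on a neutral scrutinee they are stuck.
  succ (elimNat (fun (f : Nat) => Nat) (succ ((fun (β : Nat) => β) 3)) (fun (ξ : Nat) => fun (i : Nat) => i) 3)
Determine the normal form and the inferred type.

reduced normal form:
  5
type:
  Nat
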